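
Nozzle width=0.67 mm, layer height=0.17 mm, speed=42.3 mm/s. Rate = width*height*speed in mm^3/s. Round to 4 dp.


Rate = 0.67 * 0.17 * 42.3 = 4.818 mm^3/s


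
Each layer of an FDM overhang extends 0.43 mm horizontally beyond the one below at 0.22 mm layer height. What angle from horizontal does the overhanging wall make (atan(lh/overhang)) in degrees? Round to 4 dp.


angle = atan(0.22/0.43) = 27.0956 degrees


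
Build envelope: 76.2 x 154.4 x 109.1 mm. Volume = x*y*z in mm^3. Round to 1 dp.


V = 76.2 * 154.4 * 109.1 = 1283592.0 mm^3


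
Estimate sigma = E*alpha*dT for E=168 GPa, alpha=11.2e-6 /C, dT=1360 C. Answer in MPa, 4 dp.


sigma = 168*1000 * 11.2e-6 * 1360 = 2558.976 MPa


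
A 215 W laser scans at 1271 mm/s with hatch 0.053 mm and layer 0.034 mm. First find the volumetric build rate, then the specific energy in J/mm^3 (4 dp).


Build rate = 1271 * 0.053 * 0.034 = 2.290342 mm^3/s
SE = 215 / 2.290342 = 93.8724 J/mm^3


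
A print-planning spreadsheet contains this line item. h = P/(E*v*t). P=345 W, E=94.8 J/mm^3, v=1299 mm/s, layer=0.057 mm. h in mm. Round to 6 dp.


h = 345 / (94.8*1299*0.057) = 0.04915 mm


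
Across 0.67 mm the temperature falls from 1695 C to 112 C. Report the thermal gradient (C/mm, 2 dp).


G = (1695-112)/0.67 = 2362.69 C/mm


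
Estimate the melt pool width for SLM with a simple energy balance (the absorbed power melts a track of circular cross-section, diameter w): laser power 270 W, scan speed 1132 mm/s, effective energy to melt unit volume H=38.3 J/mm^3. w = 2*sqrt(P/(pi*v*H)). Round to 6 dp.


w = 2*sqrt(270/(pi*1132*38.3)) = 0.089046 mm


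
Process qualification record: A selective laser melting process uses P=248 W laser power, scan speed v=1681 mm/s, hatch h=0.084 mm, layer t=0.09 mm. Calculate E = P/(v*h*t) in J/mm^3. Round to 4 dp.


E = 248 / (1681*0.084*0.09) = 19.5147 J/mm^3


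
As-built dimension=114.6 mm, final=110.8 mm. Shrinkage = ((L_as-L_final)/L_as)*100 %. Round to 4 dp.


Shrinkage = ((114.6-110.8)/114.6)*100 = 3.3159 %


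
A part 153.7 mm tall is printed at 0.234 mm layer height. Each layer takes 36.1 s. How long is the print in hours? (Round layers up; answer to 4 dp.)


Layers = ceil(153.7/0.234) = 657
t = 657 * 36.1 / 3600 = 6.5883 hrs


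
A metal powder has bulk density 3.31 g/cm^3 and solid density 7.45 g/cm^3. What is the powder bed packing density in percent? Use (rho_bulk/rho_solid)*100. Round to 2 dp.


Packing = (3.31/7.45)*100 = 44.43 %


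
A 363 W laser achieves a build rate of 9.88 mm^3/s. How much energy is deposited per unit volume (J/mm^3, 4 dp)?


SE = 363 / 9.88 = 36.7409 J/mm^3


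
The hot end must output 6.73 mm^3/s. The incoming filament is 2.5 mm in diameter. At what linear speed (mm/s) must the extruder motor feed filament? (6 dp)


A = pi*(2.5/2)^2 = 4.908739
v = 6.73 / 4.908739 = 1.371024 mm/s


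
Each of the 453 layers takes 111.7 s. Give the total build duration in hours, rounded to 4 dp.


t = 453 * 111.7 / 3600 = 14.0556 hrs


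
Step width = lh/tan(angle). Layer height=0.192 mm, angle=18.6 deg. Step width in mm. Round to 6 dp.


step = 0.192 / tan(18.6) = 0.570516 mm


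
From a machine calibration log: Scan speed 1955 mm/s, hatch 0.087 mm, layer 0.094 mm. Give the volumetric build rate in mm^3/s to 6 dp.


Rate = 1955 * 0.087 * 0.094 = 15.98799 mm^3/s


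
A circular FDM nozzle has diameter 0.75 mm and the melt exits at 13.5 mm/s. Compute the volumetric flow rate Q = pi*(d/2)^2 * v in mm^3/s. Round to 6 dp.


A = pi*(0.75/2)^2 = 0.44178647 mm^2
Q = 0.44178647 * 13.5 = 5.964117 mm^3/s


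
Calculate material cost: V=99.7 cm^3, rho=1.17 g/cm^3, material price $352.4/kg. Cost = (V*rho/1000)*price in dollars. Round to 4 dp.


Mass = 99.7*1.17/1000 = 0.116649 kg
Cost = 0.116649 * 352.4 = 41.1071 $


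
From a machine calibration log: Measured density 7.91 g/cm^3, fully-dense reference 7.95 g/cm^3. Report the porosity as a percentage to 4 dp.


Porosity = (1-7.91/7.95)*100 = 0.5031 %


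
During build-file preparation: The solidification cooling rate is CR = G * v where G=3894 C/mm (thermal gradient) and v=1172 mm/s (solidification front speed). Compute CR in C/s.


CR = 3894 * 1172 = 4563768 C/s


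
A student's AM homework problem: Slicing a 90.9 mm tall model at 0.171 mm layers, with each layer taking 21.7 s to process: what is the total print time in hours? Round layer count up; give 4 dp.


Layers = ceil(90.9/0.171) = 532
t = 532 * 21.7 / 3600 = 3.2068 hrs


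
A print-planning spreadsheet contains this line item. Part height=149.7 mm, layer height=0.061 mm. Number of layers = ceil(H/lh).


Layers = ceil(149.7/0.061) = 2455


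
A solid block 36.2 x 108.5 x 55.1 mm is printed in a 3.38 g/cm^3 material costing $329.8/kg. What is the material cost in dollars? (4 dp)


V = 36.2 * 108.5 * 55.1 = 216416.27 mm^3 = 216.41627 cm^3
Mass = 216.41627 * 3.38 / 1000 = 0.73148699 kg
Cost = 0.73148699 * 329.8 = 241.2444 $


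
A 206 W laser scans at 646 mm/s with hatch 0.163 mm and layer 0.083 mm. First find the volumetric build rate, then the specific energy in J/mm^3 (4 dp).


Build rate = 646 * 0.163 * 0.083 = 8.739734 mm^3/s
SE = 206 / 8.739734 = 23.5705 J/mm^3


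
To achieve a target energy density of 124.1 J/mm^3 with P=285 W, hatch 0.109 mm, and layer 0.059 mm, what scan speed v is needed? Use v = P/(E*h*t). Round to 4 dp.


v = 285 / (124.1*0.109*0.059) = 357.1039 mm/s


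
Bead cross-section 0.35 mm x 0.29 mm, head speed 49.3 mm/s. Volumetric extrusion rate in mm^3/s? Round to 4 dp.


Rate = 0.35 * 0.29 * 49.3 = 5.004 mm^3/s


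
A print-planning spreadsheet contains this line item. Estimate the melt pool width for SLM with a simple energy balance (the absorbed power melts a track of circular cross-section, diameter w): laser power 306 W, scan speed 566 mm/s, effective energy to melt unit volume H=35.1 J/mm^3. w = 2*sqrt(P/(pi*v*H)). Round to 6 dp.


w = 2*sqrt(306/(pi*566*35.1)) = 0.140041 mm


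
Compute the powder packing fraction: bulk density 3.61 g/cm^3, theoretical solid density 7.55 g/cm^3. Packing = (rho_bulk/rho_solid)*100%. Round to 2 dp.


Packing = (3.61/7.55)*100 = 47.81 %


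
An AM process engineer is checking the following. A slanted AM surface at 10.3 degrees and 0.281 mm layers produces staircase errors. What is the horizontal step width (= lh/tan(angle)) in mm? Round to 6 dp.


step = 0.281 / tan(10.3) = 1.546243 mm


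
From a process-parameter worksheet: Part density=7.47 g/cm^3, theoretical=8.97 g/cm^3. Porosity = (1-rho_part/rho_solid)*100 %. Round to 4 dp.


Porosity = (1-7.47/8.97)*100 = 16.7224 %


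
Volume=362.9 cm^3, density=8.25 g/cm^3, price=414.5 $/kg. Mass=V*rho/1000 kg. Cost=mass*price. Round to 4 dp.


Mass = 362.9*8.25/1000 = 2.993925 kg
Cost = 2.993925 * 414.5 = 1240.9819 $


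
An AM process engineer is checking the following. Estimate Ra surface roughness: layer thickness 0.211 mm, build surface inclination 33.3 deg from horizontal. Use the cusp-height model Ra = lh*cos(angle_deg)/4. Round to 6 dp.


Ra = 0.211 * cos(33.3) / 4 = 0.044089 mm


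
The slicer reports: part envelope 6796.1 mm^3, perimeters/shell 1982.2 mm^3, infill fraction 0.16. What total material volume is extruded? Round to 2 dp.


V_infill = (6796.1 - 1982.2) * 0.16 = 770.22
V_total = 1982.2 + 770.22 = 2752.42 mm^3


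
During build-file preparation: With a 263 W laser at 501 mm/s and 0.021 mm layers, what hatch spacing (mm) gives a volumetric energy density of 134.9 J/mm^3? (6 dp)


h = 263 / (134.9*501*0.021) = 0.185305 mm


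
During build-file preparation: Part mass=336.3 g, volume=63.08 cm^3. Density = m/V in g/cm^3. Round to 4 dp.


rho = 336.3 / 63.08 = 5.3313 g/cm^3


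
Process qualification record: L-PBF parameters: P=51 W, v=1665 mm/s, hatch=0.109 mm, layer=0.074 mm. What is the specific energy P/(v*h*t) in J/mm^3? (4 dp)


Build rate = 1665 * 0.109 * 0.074 = 13.42989 mm^3/s
SE = 51 / 13.42989 = 3.7975 J/mm^3


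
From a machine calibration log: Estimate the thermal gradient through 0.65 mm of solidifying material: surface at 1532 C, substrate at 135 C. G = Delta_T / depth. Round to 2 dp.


G = (1532-135)/0.65 = 2149.23 C/mm


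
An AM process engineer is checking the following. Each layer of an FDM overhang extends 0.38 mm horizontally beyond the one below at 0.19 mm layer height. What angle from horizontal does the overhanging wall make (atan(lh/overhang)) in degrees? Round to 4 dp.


angle = atan(0.19/0.38) = 26.5651 degrees


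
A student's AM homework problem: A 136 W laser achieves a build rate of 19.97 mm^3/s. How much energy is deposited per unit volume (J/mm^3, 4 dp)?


SE = 136 / 19.97 = 6.8102 J/mm^3


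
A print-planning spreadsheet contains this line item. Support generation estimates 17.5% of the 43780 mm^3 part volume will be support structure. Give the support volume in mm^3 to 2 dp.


V_support = 43780 * 0.175 = 7661.5 mm^3


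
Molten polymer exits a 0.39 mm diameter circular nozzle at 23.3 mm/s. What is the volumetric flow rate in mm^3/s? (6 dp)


A = pi*(0.39/2)^2 = 0.11945906 mm^2
Q = 0.11945906 * 23.3 = 2.783396 mm^3/s


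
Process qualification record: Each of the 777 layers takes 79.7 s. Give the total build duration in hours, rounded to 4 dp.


t = 777 * 79.7 / 3600 = 17.2019 hrs


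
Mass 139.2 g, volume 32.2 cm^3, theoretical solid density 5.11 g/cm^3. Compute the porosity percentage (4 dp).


rho_part = 139.2 / 32.2 = 4.32298137 g/cm^3
Porosity = (1 - 4.32298137/5.11)*100 = 15.4015 %


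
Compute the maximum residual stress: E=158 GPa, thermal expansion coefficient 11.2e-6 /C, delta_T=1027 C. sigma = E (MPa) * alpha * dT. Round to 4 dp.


sigma = 158*1000 * 11.2e-6 * 1027 = 1817.3792 MPa


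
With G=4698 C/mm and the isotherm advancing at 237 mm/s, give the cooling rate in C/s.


CR = 4698 * 237 = 1113426 C/s


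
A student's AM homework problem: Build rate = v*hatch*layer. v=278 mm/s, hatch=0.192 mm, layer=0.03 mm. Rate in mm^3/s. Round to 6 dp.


Rate = 278 * 0.192 * 0.03 = 1.60128 mm^3/s


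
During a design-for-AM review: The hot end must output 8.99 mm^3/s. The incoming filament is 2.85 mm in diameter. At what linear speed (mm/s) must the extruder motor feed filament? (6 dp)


A = pi*(2.85/2)^2 = 6.379397
v = 8.99 / 6.379397 = 1.409224 mm/s


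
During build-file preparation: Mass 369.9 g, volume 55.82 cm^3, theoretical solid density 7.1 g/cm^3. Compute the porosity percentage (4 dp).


rho_part = 369.9 / 55.82 = 6.62665711 g/cm^3
Porosity = (1 - 6.62665711/7.1)*100 = 6.6668 %


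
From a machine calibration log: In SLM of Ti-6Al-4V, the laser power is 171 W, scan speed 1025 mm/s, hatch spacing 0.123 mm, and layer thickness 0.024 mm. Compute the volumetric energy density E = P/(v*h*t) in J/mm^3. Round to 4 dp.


E = 171 / (1025*0.123*0.024) = 56.514 J/mm^3


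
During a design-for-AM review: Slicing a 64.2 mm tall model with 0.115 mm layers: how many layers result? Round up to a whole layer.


Layers = ceil(64.2/0.115) = 559


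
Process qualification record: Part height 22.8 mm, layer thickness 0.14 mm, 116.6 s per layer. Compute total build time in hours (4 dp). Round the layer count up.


Layers = ceil(22.8/0.14) = 163
t = 163 * 116.6 / 3600 = 5.2794 hrs


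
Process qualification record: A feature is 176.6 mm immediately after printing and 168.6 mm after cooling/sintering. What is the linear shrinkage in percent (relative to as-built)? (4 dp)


Shrinkage = ((176.6-168.6)/176.6)*100 = 4.53 %


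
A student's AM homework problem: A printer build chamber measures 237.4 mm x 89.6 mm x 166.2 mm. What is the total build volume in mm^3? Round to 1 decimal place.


V = 237.4 * 89.6 * 166.2 = 3535246.8 mm^3


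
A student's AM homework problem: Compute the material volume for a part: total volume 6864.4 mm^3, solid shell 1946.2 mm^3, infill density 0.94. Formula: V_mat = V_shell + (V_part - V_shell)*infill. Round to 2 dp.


V_infill = (6864.4 - 1946.2) * 0.94 = 4623.11
V_total = 1946.2 + 4623.11 = 6569.31 mm^3


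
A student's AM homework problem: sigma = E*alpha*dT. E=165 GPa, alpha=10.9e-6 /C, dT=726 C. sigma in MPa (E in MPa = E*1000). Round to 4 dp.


sigma = 165*1000 * 10.9e-6 * 726 = 1305.711 MPa


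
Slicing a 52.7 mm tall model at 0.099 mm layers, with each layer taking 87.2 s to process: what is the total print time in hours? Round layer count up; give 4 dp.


Layers = ceil(52.7/0.099) = 533
t = 533 * 87.2 / 3600 = 12.9104 hrs


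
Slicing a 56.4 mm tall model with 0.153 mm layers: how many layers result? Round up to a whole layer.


Layers = ceil(56.4/0.153) = 369


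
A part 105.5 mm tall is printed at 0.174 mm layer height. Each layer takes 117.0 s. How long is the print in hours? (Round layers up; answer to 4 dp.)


Layers = ceil(105.5/0.174) = 607
t = 607 * 117.0 / 3600 = 19.7275 hrs


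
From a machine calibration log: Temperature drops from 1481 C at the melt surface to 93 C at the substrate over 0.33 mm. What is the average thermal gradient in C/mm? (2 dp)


G = (1481-93)/0.33 = 4206.06 C/mm


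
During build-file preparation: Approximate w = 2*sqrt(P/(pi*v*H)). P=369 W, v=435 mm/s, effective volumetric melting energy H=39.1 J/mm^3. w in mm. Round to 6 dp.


w = 2*sqrt(369/(pi*435*39.1)) = 0.166202 mm


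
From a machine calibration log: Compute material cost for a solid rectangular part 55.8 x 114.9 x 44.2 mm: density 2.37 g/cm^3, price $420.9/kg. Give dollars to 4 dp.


V = 55.8 * 114.9 * 44.2 = 283384.764 mm^3 = 283.384764 cm^3
Mass = 283.384764 * 2.37 / 1000 = 0.67162189 kg
Cost = 0.67162189 * 420.9 = 282.6857 $


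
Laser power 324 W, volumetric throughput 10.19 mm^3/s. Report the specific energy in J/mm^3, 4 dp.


SE = 324 / 10.19 = 31.7959 J/mm^3


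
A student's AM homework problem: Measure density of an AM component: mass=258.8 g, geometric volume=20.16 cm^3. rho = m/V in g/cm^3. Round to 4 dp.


rho = 258.8 / 20.16 = 12.8373 g/cm^3


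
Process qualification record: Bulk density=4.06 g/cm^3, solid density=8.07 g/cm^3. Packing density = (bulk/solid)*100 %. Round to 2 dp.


Packing = (4.06/8.07)*100 = 50.31 %


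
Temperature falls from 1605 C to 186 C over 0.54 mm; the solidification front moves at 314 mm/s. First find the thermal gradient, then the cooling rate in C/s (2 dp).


G = (1605-186)/0.54 = 2627.77777778 C/mm
CR = 2627.77777778 * 314 = 825122.22 C/s


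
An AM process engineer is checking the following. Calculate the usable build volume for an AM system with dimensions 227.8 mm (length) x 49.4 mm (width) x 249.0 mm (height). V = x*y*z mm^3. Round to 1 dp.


V = 227.8 * 49.4 * 249.0 = 2802076.7 mm^3


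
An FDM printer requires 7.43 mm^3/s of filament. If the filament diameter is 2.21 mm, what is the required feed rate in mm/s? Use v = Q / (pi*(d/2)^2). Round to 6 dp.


A = pi*(2.21/2)^2 = 3.835963
v = 7.43 / 3.835963 = 1.936932 mm/s


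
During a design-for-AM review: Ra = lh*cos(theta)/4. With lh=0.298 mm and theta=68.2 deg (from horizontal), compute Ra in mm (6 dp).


Ra = 0.298 * cos(68.2) / 4 = 0.027667 mm


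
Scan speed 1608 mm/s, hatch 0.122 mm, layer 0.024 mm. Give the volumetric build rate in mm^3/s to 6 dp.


Rate = 1608 * 0.122 * 0.024 = 4.708224 mm^3/s


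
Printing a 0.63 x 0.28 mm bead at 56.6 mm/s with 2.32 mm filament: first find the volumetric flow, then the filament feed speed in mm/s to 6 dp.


Q = 0.63 * 0.28 * 56.6 = 9.98424 mm^3/s
A_fil = pi*(2.32/2)^2 = 4.22732707 mm^2
v_feed = 9.98424 / 4.22732707 = 2.361833 mm/s


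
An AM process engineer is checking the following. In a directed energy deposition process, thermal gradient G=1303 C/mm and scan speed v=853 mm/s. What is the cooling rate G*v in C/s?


CR = 1303 * 853 = 1111459 C/s


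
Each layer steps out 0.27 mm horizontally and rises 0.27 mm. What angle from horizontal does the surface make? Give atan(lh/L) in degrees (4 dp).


angle = atan(0.27/0.27) = 45.0 degrees


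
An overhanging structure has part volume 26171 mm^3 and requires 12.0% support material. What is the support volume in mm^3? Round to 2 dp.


V_support = 26171 * 0.12 = 3140.52 mm^3


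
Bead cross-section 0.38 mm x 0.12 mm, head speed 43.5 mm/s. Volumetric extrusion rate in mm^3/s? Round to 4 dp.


Rate = 0.38 * 0.12 * 43.5 = 1.9836 mm^3/s


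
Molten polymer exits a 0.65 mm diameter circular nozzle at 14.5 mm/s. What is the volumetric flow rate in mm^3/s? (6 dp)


A = pi*(0.65/2)^2 = 0.33183072 mm^2
Q = 0.33183072 * 14.5 = 4.811545 mm^3/s


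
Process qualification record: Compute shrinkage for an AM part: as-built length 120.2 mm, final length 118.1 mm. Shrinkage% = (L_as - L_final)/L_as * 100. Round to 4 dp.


Shrinkage = ((120.2-118.1)/120.2)*100 = 1.7471 %


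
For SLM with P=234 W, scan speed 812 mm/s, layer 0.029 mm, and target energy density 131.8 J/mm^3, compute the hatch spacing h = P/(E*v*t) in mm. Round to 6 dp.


h = 234 / (131.8*812*0.029) = 0.075396 mm


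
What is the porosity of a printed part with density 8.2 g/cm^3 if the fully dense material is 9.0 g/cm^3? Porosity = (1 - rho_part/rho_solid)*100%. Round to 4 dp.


Porosity = (1-8.2/9.0)*100 = 8.8889 %


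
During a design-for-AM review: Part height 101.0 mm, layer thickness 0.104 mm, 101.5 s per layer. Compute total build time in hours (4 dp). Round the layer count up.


Layers = ceil(101.0/0.104) = 972
t = 972 * 101.5 / 3600 = 27.405 hrs


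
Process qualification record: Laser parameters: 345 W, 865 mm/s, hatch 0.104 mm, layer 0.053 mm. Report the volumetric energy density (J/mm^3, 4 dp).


E = 345 / (865*0.104*0.053) = 72.3592 J/mm^3


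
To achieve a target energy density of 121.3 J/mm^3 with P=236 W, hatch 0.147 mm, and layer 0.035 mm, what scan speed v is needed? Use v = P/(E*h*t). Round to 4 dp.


v = 236 / (121.3*0.147*0.035) = 378.1515 mm/s


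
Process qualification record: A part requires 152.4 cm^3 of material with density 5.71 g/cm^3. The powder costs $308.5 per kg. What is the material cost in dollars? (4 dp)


Mass = 152.4*5.71/1000 = 0.870204 kg
Cost = 0.870204 * 308.5 = 268.4579 $


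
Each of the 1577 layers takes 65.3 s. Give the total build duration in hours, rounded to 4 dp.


t = 1577 * 65.3 / 3600 = 28.605 hrs


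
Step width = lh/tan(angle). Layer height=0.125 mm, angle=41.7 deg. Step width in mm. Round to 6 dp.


step = 0.125 / tan(41.7) = 0.140297 mm


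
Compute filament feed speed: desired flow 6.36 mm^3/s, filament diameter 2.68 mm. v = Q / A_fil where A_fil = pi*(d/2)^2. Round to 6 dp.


A = pi*(2.68/2)^2 = 5.641044
v = 6.36 / 5.641044 = 1.127451 mm/s


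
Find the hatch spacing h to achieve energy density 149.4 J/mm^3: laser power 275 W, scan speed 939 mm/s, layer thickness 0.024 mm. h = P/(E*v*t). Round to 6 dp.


h = 275 / (149.4*939*0.024) = 0.081678 mm


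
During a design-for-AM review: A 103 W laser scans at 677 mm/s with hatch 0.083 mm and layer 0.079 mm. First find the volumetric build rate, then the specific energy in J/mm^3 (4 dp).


Build rate = 677 * 0.083 * 0.079 = 4.439089 mm^3/s
SE = 103 / 4.439089 = 23.203 J/mm^3


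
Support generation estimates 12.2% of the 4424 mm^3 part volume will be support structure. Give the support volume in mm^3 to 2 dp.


V_support = 4424 * 0.122 = 539.73 mm^3


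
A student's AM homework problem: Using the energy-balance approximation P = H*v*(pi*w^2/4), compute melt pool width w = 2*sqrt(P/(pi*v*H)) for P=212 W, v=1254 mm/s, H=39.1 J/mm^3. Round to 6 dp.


w = 2*sqrt(212/(pi*1254*39.1)) = 0.074197 mm


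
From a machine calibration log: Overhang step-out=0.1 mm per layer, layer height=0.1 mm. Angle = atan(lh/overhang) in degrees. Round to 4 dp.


angle = atan(0.1/0.1) = 45.0 degrees


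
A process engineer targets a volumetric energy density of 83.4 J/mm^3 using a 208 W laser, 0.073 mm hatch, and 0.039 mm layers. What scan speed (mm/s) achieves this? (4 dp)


v = 208 / (83.4*0.073*0.039) = 876.0115 mm/s


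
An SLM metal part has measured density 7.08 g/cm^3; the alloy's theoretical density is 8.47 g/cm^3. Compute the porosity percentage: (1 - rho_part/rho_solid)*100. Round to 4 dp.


Porosity = (1-7.08/8.47)*100 = 16.4109 %


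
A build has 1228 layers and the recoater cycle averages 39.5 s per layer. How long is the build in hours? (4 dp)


t = 1228 * 39.5 / 3600 = 13.4739 hrs


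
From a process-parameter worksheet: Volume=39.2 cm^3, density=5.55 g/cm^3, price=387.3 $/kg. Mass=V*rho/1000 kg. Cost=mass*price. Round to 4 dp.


Mass = 39.2*5.55/1000 = 0.21756 kg
Cost = 0.21756 * 387.3 = 84.261 $


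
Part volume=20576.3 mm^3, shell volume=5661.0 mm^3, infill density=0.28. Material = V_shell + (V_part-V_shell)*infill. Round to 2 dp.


V_infill = (20576.3 - 5661.0) * 0.28 = 4176.28
V_total = 5661.0 + 4176.28 = 9837.28 mm^3


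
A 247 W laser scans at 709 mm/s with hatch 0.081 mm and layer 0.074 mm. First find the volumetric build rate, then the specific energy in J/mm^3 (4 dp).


Build rate = 709 * 0.081 * 0.074 = 4.249746 mm^3/s
SE = 247 / 4.249746 = 58.1211 J/mm^3


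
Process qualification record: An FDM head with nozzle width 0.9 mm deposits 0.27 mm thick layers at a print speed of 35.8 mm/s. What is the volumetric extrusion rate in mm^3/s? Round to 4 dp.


Rate = 0.9 * 0.27 * 35.8 = 8.6994 mm^3/s


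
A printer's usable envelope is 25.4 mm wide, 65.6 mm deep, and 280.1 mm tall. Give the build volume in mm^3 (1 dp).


V = 25.4 * 65.6 * 280.1 = 466713.8 mm^3


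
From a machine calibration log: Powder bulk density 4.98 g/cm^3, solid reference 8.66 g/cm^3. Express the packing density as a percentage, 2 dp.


Packing = (4.98/8.66)*100 = 57.51 %


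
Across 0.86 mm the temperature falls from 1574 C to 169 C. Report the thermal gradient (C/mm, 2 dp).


G = (1574-169)/0.86 = 1633.72 C/mm


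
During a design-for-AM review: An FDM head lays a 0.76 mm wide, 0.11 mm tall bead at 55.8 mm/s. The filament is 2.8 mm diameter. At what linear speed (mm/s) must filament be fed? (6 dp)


Q = 0.76 * 0.11 * 55.8 = 4.66488 mm^3/s
A_fil = pi*(2.8/2)^2 = 6.1575216 mm^2
v_feed = 4.66488 / 6.1575216 = 0.757591 mm/s


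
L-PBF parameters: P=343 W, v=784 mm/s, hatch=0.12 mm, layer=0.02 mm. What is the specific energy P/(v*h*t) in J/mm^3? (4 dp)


Build rate = 784 * 0.12 * 0.02 = 1.8816 mm^3/s
SE = 343 / 1.8816 = 182.2917 J/mm^3


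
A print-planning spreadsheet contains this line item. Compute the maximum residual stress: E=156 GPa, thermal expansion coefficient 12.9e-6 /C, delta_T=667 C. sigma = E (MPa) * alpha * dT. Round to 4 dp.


sigma = 156*1000 * 12.9e-6 * 667 = 1342.2708 MPa


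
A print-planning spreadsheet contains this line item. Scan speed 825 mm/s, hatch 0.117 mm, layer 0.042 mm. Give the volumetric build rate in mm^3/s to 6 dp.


Rate = 825 * 0.117 * 0.042 = 4.05405 mm^3/s


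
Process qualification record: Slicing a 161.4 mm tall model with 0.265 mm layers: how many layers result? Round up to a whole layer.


Layers = ceil(161.4/0.265) = 610


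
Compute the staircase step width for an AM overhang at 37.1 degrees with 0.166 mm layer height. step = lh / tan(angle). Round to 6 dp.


step = 0.166 / tan(37.1) = 0.219491 mm


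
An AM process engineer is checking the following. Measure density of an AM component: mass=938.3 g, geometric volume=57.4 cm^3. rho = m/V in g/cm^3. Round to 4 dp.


rho = 938.3 / 57.4 = 16.3467 g/cm^3


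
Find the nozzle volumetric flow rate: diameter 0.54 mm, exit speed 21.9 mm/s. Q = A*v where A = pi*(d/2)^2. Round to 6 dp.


A = pi*(0.54/2)^2 = 0.2290221 mm^2
Q = 0.2290221 * 21.9 = 5.015584 mm^3/s


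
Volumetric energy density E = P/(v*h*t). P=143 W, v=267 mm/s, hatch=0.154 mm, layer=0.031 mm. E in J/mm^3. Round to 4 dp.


E = 143 / (267*0.154*0.031) = 112.187 J/mm^3


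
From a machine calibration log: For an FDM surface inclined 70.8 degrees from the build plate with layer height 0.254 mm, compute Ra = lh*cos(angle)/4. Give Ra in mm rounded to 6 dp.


Ra = 0.254 * cos(70.8) / 4 = 0.020883 mm


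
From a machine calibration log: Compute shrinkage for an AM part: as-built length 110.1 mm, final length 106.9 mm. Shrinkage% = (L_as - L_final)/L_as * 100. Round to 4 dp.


Shrinkage = ((110.1-106.9)/110.1)*100 = 2.9064 %


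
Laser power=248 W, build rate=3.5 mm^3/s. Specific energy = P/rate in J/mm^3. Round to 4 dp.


SE = 248 / 3.5 = 70.8571 J/mm^3


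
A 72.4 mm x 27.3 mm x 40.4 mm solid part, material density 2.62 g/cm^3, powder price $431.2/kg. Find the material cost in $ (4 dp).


V = 72.4 * 27.3 * 40.4 = 79851.408 mm^3 = 79.851408 cm^3
Mass = 79.851408 * 2.62 / 1000 = 0.20921069 kg
Cost = 0.20921069 * 431.2 = 90.2116 $


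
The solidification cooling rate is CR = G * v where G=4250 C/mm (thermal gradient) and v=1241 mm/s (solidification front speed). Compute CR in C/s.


CR = 4250 * 1241 = 5274250 C/s


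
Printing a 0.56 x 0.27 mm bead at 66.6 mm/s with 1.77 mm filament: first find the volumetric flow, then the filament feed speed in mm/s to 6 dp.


Q = 0.56 * 0.27 * 66.6 = 10.06992 mm^3/s
A_fil = pi*(1.77/2)^2 = 2.46057391 mm^2
v_feed = 10.06992 / 2.46057391 = 4.092509 mm/s


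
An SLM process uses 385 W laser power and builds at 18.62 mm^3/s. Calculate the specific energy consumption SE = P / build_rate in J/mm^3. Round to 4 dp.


SE = 385 / 18.62 = 20.6767 J/mm^3


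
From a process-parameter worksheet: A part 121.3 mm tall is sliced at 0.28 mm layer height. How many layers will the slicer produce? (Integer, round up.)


Layers = ceil(121.3/0.28) = 434


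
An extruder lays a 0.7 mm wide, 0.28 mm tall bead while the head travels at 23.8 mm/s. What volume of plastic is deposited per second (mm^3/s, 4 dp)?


Rate = 0.7 * 0.28 * 23.8 = 4.6648 mm^3/s


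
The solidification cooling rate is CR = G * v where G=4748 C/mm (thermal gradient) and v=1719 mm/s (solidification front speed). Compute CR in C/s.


CR = 4748 * 1719 = 8161812 C/s


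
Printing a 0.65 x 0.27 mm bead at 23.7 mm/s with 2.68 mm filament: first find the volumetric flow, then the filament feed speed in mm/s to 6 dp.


Q = 0.65 * 0.27 * 23.7 = 4.15935 mm^3/s
A_fil = pi*(2.68/2)^2 = 5.64104377 mm^2
v_feed = 4.15935 / 5.64104377 = 0.737337 mm/s


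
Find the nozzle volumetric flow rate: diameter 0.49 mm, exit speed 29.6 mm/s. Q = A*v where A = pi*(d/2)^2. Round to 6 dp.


A = pi*(0.49/2)^2 = 0.1885741 mm^2
Q = 0.1885741 * 29.6 = 5.581793 mm^3/s


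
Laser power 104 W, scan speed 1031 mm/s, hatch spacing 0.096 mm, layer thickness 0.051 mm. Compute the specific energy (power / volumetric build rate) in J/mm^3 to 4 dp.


Build rate = 1031 * 0.096 * 0.051 = 5.047776 mm^3/s
SE = 104 / 5.047776 = 20.6031 J/mm^3


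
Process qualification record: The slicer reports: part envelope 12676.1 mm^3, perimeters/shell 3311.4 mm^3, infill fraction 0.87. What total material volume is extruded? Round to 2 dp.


V_infill = (12676.1 - 3311.4) * 0.87 = 8147.29
V_total = 3311.4 + 8147.29 = 11458.69 mm^3


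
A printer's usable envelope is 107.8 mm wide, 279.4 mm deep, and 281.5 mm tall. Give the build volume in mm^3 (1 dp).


V = 107.8 * 279.4 * 281.5 = 8478588.6 mm^3


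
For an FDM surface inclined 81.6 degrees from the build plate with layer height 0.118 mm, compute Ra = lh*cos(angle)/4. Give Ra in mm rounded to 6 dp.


Ra = 0.118 * cos(81.6) / 4 = 0.004309 mm


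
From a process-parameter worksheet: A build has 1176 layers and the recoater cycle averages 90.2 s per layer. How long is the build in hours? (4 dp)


t = 1176 * 90.2 / 3600 = 29.4653 hrs


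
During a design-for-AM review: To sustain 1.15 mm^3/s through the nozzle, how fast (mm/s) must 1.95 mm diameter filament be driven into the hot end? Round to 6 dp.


A = pi*(1.95/2)^2 = 2.986477
v = 1.15 / 2.986477 = 0.385069 mm/s


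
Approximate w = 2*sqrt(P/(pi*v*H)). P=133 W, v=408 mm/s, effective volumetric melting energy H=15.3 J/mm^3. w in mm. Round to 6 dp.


w = 2*sqrt(133/(pi*408*15.3)) = 0.164704 mm


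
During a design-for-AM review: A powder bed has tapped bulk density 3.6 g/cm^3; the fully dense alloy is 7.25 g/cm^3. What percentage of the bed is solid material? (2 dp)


Packing = (3.6/7.25)*100 = 49.66 %


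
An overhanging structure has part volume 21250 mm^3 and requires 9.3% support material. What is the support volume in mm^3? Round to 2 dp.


V_support = 21250 * 0.093 = 1976.25 mm^3


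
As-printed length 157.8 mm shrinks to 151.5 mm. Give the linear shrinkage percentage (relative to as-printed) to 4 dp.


Shrinkage = ((157.8-151.5)/157.8)*100 = 3.9924 %


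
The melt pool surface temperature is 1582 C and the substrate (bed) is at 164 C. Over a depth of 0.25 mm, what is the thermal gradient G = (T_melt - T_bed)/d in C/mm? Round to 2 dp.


G = (1582-164)/0.25 = 5672.0 C/mm


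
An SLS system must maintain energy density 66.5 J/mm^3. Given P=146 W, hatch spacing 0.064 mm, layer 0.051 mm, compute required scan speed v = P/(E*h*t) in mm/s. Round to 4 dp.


v = 146 / (66.5*0.064*0.051) = 672.6375 mm/s


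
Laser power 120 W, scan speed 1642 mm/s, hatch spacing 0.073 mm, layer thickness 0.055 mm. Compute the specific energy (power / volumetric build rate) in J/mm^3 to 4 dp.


Build rate = 1642 * 0.073 * 0.055 = 6.59263 mm^3/s
SE = 120 / 6.59263 = 18.2021 J/mm^3


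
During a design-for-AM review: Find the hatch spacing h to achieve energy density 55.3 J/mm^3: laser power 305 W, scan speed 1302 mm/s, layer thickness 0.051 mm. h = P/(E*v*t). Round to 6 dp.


h = 305 / (55.3*1302*0.051) = 0.08306 mm


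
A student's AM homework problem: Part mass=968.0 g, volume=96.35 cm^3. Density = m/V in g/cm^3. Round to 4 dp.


rho = 968.0 / 96.35 = 10.0467 g/cm^3


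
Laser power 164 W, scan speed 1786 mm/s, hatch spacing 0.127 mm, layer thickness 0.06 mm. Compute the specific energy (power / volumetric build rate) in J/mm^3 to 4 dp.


Build rate = 1786 * 0.127 * 0.06 = 13.60932 mm^3/s
SE = 164 / 13.60932 = 12.0506 J/mm^3


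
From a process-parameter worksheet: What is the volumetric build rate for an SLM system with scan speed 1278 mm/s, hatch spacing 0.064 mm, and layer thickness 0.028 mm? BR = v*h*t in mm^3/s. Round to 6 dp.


Rate = 1278 * 0.064 * 0.028 = 2.290176 mm^3/s


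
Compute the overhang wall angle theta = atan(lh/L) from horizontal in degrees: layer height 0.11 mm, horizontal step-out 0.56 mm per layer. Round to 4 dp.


angle = atan(0.11/0.56) = 11.113 degrees


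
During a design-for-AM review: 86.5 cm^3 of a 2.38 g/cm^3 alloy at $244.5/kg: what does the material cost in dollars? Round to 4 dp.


Mass = 86.5*2.38/1000 = 0.20587 kg
Cost = 0.20587 * 244.5 = 50.3352 $


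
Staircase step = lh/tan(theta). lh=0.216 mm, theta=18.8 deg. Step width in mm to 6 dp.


step = 0.216 / tan(18.8) = 0.634496 mm


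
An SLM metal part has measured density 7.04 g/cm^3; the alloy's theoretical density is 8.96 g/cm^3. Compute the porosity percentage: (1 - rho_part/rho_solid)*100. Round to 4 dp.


Porosity = (1-7.04/8.96)*100 = 21.4286 %


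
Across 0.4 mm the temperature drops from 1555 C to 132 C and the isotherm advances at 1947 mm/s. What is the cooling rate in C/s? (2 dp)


G = (1555-132)/0.4 = 3557.5 C/mm
CR = 3557.5 * 1947 = 6926452.5 C/s


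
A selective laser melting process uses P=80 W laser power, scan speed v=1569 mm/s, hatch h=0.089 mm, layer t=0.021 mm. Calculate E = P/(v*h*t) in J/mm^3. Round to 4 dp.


E = 80 / (1569*0.089*0.021) = 27.2808 J/mm^3


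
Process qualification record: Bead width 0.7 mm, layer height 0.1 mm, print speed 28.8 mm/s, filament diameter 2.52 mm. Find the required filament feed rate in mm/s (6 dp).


Q = 0.7 * 0.1 * 28.8 = 2.016 mm^3/s
A_fil = pi*(2.52/2)^2 = 4.9875925 mm^2
v_feed = 2.016 / 4.9875925 = 0.404203 mm/s


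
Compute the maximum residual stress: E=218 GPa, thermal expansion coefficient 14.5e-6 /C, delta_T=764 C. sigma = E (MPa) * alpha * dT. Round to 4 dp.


sigma = 218*1000 * 14.5e-6 * 764 = 2415.004 MPa


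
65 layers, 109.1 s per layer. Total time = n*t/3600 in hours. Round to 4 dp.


t = 65 * 109.1 / 3600 = 1.9699 hrs


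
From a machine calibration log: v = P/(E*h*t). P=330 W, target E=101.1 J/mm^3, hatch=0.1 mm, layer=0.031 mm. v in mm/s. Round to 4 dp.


v = 330 / (101.1*0.1*0.031) = 1052.9339 mm/s


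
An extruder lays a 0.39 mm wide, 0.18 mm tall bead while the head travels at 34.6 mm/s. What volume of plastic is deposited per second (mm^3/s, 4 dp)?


Rate = 0.39 * 0.18 * 34.6 = 2.4289 mm^3/s


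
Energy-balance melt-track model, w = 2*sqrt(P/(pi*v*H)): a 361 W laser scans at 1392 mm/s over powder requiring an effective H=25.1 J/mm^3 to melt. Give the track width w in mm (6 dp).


w = 2*sqrt(361/(pi*1392*25.1)) = 0.114697 mm


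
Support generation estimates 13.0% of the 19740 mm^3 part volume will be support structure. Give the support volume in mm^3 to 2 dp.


V_support = 19740 * 0.13 = 2566.2 mm^3


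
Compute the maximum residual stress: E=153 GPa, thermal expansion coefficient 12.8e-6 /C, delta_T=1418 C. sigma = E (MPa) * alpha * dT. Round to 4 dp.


sigma = 153*1000 * 12.8e-6 * 1418 = 2777.0112 MPa


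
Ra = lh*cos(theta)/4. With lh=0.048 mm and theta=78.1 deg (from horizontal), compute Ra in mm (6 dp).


Ra = 0.048 * cos(78.1) / 4 = 0.002474 mm


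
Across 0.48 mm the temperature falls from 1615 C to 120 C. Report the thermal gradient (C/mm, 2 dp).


G = (1615-120)/0.48 = 3114.58 C/mm


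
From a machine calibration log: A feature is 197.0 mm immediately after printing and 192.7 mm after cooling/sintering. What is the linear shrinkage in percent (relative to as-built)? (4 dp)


Shrinkage = ((197.0-192.7)/197.0)*100 = 2.1827 %


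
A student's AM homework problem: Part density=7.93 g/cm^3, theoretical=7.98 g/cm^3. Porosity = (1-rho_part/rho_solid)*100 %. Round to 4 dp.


Porosity = (1-7.93/7.98)*100 = 0.6266 %


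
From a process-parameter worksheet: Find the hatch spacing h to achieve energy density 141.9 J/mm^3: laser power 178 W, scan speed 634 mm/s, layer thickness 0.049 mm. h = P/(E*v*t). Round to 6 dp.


h = 178 / (141.9*634*0.049) = 0.040379 mm


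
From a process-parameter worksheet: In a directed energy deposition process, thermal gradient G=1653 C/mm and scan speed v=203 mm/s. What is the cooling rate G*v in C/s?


CR = 1653 * 203 = 335559 C/s


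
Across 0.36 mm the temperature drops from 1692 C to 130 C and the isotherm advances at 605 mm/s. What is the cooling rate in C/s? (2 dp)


G = (1692-130)/0.36 = 4338.88888889 C/mm
CR = 4338.88888889 * 605 = 2625027.78 C/s


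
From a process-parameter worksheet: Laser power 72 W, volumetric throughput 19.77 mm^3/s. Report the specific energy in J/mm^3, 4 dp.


SE = 72 / 19.77 = 3.6419 J/mm^3


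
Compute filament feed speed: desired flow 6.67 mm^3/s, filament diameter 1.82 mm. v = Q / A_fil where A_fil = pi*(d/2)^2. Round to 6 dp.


A = pi*(1.82/2)^2 = 2.601553
v = 6.67 / 2.601553 = 2.563853 mm/s


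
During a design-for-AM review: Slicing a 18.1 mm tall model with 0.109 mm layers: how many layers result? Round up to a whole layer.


Layers = ceil(18.1/0.109) = 167


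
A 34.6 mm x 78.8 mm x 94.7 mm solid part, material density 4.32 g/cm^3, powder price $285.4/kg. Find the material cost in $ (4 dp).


V = 34.6 * 78.8 * 94.7 = 258197.656 mm^3 = 258.197656 cm^3
Mass = 258.197656 * 4.32 / 1000 = 1.11541387 kg
Cost = 1.11541387 * 285.4 = 318.3391 $


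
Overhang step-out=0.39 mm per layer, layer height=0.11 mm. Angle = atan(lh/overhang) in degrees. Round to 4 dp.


angle = atan(0.11/0.39) = 15.7512 degrees


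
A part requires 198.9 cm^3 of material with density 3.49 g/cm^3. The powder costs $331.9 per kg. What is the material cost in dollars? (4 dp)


Mass = 198.9*3.49/1000 = 0.694161 kg
Cost = 0.694161 * 331.9 = 230.392 $


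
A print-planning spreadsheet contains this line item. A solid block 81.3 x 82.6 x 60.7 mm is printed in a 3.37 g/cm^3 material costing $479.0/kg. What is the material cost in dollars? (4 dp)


V = 81.3 * 82.6 * 60.7 = 407623.566 mm^3 = 407.623566 cm^3
Mass = 407.623566 * 3.37 / 1000 = 1.37369142 kg
Cost = 1.37369142 * 479.0 = 657.9982 $


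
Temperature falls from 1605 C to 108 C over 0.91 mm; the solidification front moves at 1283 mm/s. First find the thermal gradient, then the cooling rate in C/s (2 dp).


G = (1605-108)/0.91 = 1645.05494505 C/mm
CR = 1645.05494505 * 1283 = 2110605.49 C/s


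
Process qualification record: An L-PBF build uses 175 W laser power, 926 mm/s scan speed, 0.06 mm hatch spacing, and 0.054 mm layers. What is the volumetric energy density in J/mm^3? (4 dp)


E = 175 / (926*0.06*0.054) = 58.3287 J/mm^3


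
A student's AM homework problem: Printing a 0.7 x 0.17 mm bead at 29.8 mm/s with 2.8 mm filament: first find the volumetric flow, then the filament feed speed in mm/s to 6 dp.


Q = 0.7 * 0.17 * 29.8 = 3.5462 mm^3/s
A_fil = pi*(2.8/2)^2 = 6.1575216 mm^2
v_feed = 3.5462 / 6.1575216 = 0.575914 mm/s


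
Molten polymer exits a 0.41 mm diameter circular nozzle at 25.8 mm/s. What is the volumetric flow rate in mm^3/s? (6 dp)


A = pi*(0.41/2)^2 = 0.13202543 mm^2
Q = 0.13202543 * 25.8 = 3.406256 mm^3/s


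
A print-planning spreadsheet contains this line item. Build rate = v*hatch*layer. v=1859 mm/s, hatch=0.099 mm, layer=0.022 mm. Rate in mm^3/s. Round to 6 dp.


Rate = 1859 * 0.099 * 0.022 = 4.048902 mm^3/s


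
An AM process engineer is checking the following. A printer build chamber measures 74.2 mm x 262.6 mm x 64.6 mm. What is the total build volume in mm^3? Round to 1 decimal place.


V = 74.2 * 262.6 * 64.6 = 1258725.8 mm^3


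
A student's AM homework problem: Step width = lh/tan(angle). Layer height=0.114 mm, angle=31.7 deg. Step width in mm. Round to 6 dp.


step = 0.114 / tan(31.7) = 0.184582 mm


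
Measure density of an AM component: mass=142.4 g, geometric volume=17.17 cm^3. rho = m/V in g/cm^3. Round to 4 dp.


rho = 142.4 / 17.17 = 8.2935 g/cm^3


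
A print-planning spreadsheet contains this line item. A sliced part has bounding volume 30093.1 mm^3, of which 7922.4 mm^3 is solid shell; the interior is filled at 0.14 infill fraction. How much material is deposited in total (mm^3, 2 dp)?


V_infill = (30093.1 - 7922.4) * 0.14 = 3103.9
V_total = 7922.4 + 3103.9 = 11026.3 mm^3


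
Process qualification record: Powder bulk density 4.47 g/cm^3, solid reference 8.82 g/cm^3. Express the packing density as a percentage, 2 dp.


Packing = (4.47/8.82)*100 = 50.68 %


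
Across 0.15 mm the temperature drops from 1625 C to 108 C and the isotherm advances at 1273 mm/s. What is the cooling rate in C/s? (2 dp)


G = (1625-108)/0.15 = 10113.33333333 C/mm
CR = 10113.33333333 * 1273 = 12874273.33 C/s


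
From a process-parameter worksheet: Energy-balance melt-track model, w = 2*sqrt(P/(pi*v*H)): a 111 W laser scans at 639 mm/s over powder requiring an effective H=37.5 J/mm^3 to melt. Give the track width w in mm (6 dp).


w = 2*sqrt(111/(pi*639*37.5)) = 0.076798 mm


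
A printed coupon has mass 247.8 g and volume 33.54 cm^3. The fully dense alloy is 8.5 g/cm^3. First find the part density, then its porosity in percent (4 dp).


rho_part = 247.8 / 33.54 = 7.3881932 g/cm^3
Porosity = (1 - 7.3881932/8.5)*100 = 13.0801 %


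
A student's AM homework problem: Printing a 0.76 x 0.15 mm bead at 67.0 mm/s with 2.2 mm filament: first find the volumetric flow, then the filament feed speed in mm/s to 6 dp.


Q = 0.76 * 0.15 * 67.0 = 7.638 mm^3/s
A_fil = pi*(2.2/2)^2 = 3.80132711 mm^2
v_feed = 7.638 / 3.80132711 = 2.009298 mm/s
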